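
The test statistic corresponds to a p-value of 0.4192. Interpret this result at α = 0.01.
Since p = 0.4192 > α = 0.01, fail to reject H₀.
There is insufficient evidence to reject the null hypothesis; the result is not statistically significant at the 0.01 level.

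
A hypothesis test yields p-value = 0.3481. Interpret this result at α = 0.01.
Since p = 0.3481 > α = 0.01, fail to reject H₀.
There is insufficient evidence to reject the null hypothesis; the result is not statistically significant at the 0.01 level.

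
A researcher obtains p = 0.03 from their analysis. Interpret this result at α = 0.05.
Since p = 0.03 < α = 0.05, reject H₀.
There is sufficient evidence to reject the null hypothesis; the result is statistically significant at the 0.05 level.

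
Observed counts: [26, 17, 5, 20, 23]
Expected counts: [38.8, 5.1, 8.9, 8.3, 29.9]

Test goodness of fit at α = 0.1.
Chi-square goodness of fit test:
H₀: observed counts match expected distribution
H₁: observed counts differ from expected distribution
df = k - 1 = 4
χ² = Σ(O - E)²/E
   = (26 - 38.8)²/38.8 + (17 - 5.1)²/5.1 + (5 - 8.9)²/8.9 + (20 - 8.3)²/8.3 + (23 - 29.9)²/29.9
   = 4.223 + 27.767 + 1.709 + 16.493 + 1.592
   = 51.78
p-value < 0.0001

Since p-value < α = 0.1, we reject H₀.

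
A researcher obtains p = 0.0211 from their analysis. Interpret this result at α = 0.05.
Since p = 0.0211 < α = 0.05, reject H₀.
There is sufficient evidence to reject the null hypothesis; the result is statistically significant at the 0.05 level.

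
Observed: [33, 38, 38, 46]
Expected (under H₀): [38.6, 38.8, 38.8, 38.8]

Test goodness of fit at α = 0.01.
Chi-square goodness of fit test:
H₀: observed counts match expected distribution
H₁: observed counts differ from expected distribution
df = k - 1 = 3
χ² = Σ(O - E)²/E
   = (33 - 38.6)²/38.6 + (38 - 38.8)²/38.8 + (38 - 38.8)²/38.8 + (46 - 38.8)²/38.8
   = 0.812 + 0.016 + 0.016 + 1.336
   = 2.18
p-value = 0.5356

Since p-value > α = 0.01, we fail to reject H₀.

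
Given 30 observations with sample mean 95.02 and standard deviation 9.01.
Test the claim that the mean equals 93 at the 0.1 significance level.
One-sample t-test:
H₀: μ = 93
H₁: μ ≠ 93
df = n - 1 = 29
t = (x̄ - μ₀) / (s/√n) = (95.02 - 93) / (9.01/√30) = 1.228
p-value = 0.2293

Since p-value > α = 0.1, we fail to reject H₀.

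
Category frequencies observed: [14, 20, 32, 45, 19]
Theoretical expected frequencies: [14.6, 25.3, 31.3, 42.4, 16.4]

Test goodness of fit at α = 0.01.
Chi-square goodness of fit test:
H₀: observed counts match expected distribution
H₁: observed counts differ from expected distribution
df = k - 1 = 4
χ² = Σ(O - E)²/E
   = (14 - 14.6)²/14.6 + (20 - 25.3)²/25.3 + (32 - 31.3)²/31.3 + (45 - 42.4)²/42.4 + (19 - 16.4)²/16.4
   = 0.025 + 1.110 + 0.016 + 0.159 + 0.412
   = 1.72
p-value = 0.7867

Since p-value > α = 0.01, we fail to reject H₀.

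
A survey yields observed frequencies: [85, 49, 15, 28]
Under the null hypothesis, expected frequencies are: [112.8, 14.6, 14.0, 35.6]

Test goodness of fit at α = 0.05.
Chi-square goodness of fit test:
H₀: observed counts match expected distribution
H₁: observed counts differ from expected distribution
df = k - 1 = 3
χ² = Σ(O - E)²/E
   = (85 - 112.8)²/112.8 + (49 - 14.6)²/14.6 + (15 - 14.0)²/14.0 + (28 - 35.6)²/35.6
   = 6.851 + 81.052 + 0.071 + 1.622
   = 89.60
p-value < 0.0001

Since p-value < α = 0.05, we reject H₀.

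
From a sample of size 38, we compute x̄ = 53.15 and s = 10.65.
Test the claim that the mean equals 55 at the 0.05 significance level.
One-sample t-test:
H₀: μ = 55
H₁: μ ≠ 55
df = n - 1 = 37
t = (x̄ - μ₀) / (s/√n) = (53.15 - 55) / (10.65/√38) = -1.071
p-value = 0.2912

Since p-value > α = 0.05, we fail to reject H₀.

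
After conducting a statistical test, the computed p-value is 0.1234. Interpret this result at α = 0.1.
Since p = 0.1234 > α = 0.1, fail to reject H₀.
There is insufficient evidence to reject the null hypothesis; the result is not statistically significant at the 0.1 level.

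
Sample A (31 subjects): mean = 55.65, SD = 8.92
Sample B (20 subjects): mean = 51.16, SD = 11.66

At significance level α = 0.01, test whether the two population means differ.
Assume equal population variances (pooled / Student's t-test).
Student's two-sample t-test (equal variances):
H₀: μ₁ = μ₂
H₁: μ₁ ≠ μ₂
df = n₁ + n₂ - 2 = 49
Pooled variance s_p² = [(n₁-1)s₁² + (n₂-1)s₂²] / (n₁ + n₂ - 2) = [(30)(8.92²) + (19)(11.66²)] / 49 = 101.4316
SE = √(s_p²(1/n₁ + 1/n₂)) = √(101.4316 × (1/31 + 1/20)) = 2.8885
t = (x̄₁ - x̄₂) / SE = (55.65 - 51.16) / 2.8885 = 4.49 / 2.8885 = 1.554
p-value = 0.1265

Since p-value > α = 0.01, we fail to reject H₀.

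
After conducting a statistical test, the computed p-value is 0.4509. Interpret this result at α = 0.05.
Since p = 0.4509 > α = 0.05, fail to reject H₀.
There is insufficient evidence to reject the null hypothesis; the result is not statistically significant at the 0.05 level.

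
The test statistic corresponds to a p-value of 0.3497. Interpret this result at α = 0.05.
Since p = 0.3497 > α = 0.05, fail to reject H₀.
There is insufficient evidence to reject the null hypothesis; the result is not statistically significant at the 0.05 level.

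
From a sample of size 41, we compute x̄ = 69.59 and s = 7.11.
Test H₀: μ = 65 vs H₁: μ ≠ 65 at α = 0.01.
One-sample t-test:
H₀: μ = 65
H₁: μ ≠ 65
df = n - 1 = 40
t = (x̄ - μ₀) / (s/√n) = (69.59 - 65) / (7.11/√41) = 4.134
p-value = 0.0002

Since p-value < α = 0.01, we reject H₀.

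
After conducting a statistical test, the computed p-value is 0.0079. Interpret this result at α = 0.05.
Since p = 0.0079 < α = 0.05, reject H₀.
There is sufficient evidence to reject the null hypothesis; the result is statistically significant at the 0.05 level.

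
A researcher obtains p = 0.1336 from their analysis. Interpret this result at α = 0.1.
Since p = 0.1336 > α = 0.1, fail to reject H₀.
There is insufficient evidence to reject the null hypothesis; the result is not statistically significant at the 0.1 level.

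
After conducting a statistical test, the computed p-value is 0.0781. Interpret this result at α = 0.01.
Since p = 0.0781 > α = 0.01, fail to reject H₀.
There is insufficient evidence to reject the null hypothesis; the result is not statistically significant at the 0.01 level.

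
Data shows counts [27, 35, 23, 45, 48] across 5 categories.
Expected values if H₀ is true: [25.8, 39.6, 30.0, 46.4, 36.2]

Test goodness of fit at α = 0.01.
Chi-square goodness of fit test:
H₀: observed counts match expected distribution
H₁: observed counts differ from expected distribution
df = k - 1 = 4
χ² = Σ(O - E)²/E
   = (27 - 25.8)²/25.8 + (35 - 39.6)²/39.6 + (23 - 30.0)²/30.0 + (45 - 46.4)²/46.4 + (48 - 36.2)²/36.2
   = 0.056 + 0.534 + 1.633 + 0.042 + 3.846
   = 6.11
p-value = 0.1909

Since p-value > α = 0.01, we fail to reject H₀.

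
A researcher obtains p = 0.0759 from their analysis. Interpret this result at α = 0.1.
Since p = 0.0759 < α = 0.1, reject H₀.
There is sufficient evidence to reject the null hypothesis; the result is statistically significant at the 0.1 level.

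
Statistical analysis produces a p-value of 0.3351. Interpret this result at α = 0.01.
Since p = 0.3351 > α = 0.01, fail to reject H₀.
There is insufficient evidence to reject the null hypothesis; the result is not statistically significant at the 0.01 level.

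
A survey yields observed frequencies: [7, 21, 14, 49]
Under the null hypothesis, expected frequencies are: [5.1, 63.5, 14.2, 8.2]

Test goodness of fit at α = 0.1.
Chi-square goodness of fit test:
H₀: observed counts match expected distribution
H₁: observed counts differ from expected distribution
df = k - 1 = 3
χ² = Σ(O - E)²/E
   = (7 - 5.1)²/5.1 + (21 - 63.5)²/63.5 + (14 - 14.2)²/14.2 + (49 - 8.2)²/8.2
   = 0.708 + 28.445 + 0.003 + 203.005
   = 232.16
p-value < 0.0001

Since p-value < α = 0.1, we reject H₀.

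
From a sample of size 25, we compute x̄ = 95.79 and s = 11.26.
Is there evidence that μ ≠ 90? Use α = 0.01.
One-sample t-test:
H₀: μ = 90
H₁: μ ≠ 90
df = n - 1 = 24
t = (x̄ - μ₀) / (s/√n) = (95.79 - 90) / (11.26/√25) = 2.571
p-value = 0.0168

Since p-value > α = 0.01, we fail to reject H₀.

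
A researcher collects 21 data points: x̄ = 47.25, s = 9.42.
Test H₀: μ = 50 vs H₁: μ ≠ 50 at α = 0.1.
One-sample t-test:
H₀: μ = 50
H₁: μ ≠ 50
df = n - 1 = 20
t = (x̄ - μ₀) / (s/√n) = (47.25 - 50) / (9.42/√21) = -1.338
p-value = 0.1960

Since p-value > α = 0.1, we fail to reject H₀.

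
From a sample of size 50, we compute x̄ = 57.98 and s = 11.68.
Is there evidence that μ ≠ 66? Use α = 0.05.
One-sample t-test:
H₀: μ = 66
H₁: μ ≠ 66
df = n - 1 = 49
t = (x̄ - μ₀) / (s/√n) = (57.98 - 66) / (11.68/√50) = -4.855
p-value < 0.0001

Since p-value < α = 0.05, we reject H₀.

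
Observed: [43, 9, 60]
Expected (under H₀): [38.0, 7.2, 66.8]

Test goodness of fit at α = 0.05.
Chi-square goodness of fit test:
H₀: observed counts match expected distribution
H₁: observed counts differ from expected distribution
df = k - 1 = 2
χ² = Σ(O - E)²/E
   = (43 - 38.0)²/38.0 + (9 - 7.2)²/7.2 + (60 - 66.8)²/66.8
   = 0.658 + 0.450 + 0.692
   = 1.80
p-value = 0.4065

Since p-value > α = 0.05, we fail to reject H₀.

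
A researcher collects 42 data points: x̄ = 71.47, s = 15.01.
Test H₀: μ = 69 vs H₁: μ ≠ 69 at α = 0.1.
One-sample t-test:
H₀: μ = 69
H₁: μ ≠ 69
df = n - 1 = 41
t = (x̄ - μ₀) / (s/√n) = (71.47 - 69) / (15.01/√42) = 1.066
p-value = 0.2925

Since p-value > α = 0.1, we fail to reject H₀.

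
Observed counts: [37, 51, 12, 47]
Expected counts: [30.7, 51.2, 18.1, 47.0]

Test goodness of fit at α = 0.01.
Chi-square goodness of fit test:
H₀: observed counts match expected distribution
H₁: observed counts differ from expected distribution
df = k - 1 = 3
χ² = Σ(O - E)²/E
   = (37 - 30.7)²/30.7 + (51 - 51.2)²/51.2 + (12 - 18.1)²/18.1 + (47 - 47.0)²/47.0
   = 1.293 + 0.001 + 2.056 + 0.000
   = 3.35
p-value = 0.3408

Since p-value > α = 0.01, we fail to reject H₀.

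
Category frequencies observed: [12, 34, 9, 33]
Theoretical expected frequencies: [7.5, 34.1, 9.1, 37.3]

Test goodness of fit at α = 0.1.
Chi-square goodness of fit test:
H₀: observed counts match expected distribution
H₁: observed counts differ from expected distribution
df = k - 1 = 3
χ² = Σ(O - E)²/E
   = (12 - 7.5)²/7.5 + (34 - 34.1)²/34.1 + (9 - 9.1)²/9.1 + (33 - 37.3)²/37.3
   = 2.700 + 0.000 + 0.001 + 0.496
   = 3.20
p-value = 0.3622

Since p-value > α = 0.1, we fail to reject H₀.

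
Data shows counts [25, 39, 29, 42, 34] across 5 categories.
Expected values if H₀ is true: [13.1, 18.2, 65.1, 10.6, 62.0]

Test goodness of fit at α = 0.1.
Chi-square goodness of fit test:
H₀: observed counts match expected distribution
H₁: observed counts differ from expected distribution
df = k - 1 = 4
χ² = Σ(O - E)²/E
   = (25 - 13.1)²/13.1 + (39 - 18.2)²/18.2 + (29 - 65.1)²/65.1 + (42 - 10.6)²/10.6 + (34 - 62.0)²/62.0
   = 10.810 + 23.771 + 20.019 + 93.015 + 12.645
   = 160.26
p-value < 0.0001

Since p-value < α = 0.1, we reject H₀.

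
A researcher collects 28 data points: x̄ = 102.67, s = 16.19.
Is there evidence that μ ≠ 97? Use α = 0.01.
One-sample t-test:
H₀: μ = 97
H₁: μ ≠ 97
df = n - 1 = 27
t = (x̄ - μ₀) / (s/√n) = (102.67 - 97) / (16.19/√28) = 1.853
p-value = 0.0748

Since p-value > α = 0.01, we fail to reject H₀.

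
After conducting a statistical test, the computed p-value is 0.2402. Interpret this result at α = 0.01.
Since p = 0.2402 > α = 0.01, fail to reject H₀.
There is insufficient evidence to reject the null hypothesis; the result is not statistically significant at the 0.01 level.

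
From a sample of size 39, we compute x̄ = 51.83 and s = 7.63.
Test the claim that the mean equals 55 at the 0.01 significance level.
One-sample t-test:
H₀: μ = 55
H₁: μ ≠ 55
df = n - 1 = 38
t = (x̄ - μ₀) / (s/√n) = (51.83 - 55) / (7.63/√39) = -2.595
p-value = 0.0134

Since p-value > α = 0.01, we fail to reject H₀.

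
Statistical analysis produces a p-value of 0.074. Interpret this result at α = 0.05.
Since p = 0.074 > α = 0.05, fail to reject H₀.
There is insufficient evidence to reject the null hypothesis; the result is not statistically significant at the 0.05 level.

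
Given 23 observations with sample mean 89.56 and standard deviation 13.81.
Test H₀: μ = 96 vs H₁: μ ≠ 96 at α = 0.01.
One-sample t-test:
H₀: μ = 96
H₁: μ ≠ 96
df = n - 1 = 22
t = (x̄ - μ₀) / (s/√n) = (89.56 - 96) / (13.81/√23) = -2.236
p-value = 0.0358

Since p-value > α = 0.01, we fail to reject H₀.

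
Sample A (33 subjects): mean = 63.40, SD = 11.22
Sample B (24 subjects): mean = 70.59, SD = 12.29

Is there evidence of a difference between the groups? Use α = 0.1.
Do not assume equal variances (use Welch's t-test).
Welch's two-sample t-test:
H₀: μ₁ = μ₂
H₁: μ₁ ≠ μ₂
s₁²/n₁ = 11.22²/33 = 3.8148,  s₂²/n₂ = 12.29²/24 = 6.2935
SE = √(s₁²/n₁ + s₂²/n₂) = √(3.8148 + 6.2935) = 3.1794
df (Welch-Satterthwaite) = (s₁²/n₁ + s₂²/n₂)² / [(s₁²/n₁)²/(n₁-1) + (s₂²/n₂)²/(n₂-1)] ≈ 46.94
t = (x̄₁ - x̄₂) / SE = (63.40 - 70.59) / 3.1794 = -7.19 / 3.1794 = -2.261
p-value = 0.0284

Since p-value < α = 0.1, we reject H₀.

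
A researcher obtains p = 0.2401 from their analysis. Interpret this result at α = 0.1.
Since p = 0.2401 > α = 0.1, fail to reject H₀.
There is insufficient evidence to reject the null hypothesis; the result is not statistically significant at the 0.1 level.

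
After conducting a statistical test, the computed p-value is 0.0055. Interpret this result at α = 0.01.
Since p = 0.0055 < α = 0.01, reject H₀.
There is sufficient evidence to reject the null hypothesis; the result is statistically significant at the 0.01 level.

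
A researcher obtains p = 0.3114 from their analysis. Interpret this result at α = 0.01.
Since p = 0.3114 > α = 0.01, fail to reject H₀.
There is insufficient evidence to reject the null hypothesis; the result is not statistically significant at the 0.01 level.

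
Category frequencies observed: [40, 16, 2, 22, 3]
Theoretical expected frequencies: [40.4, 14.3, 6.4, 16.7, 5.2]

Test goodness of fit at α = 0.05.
Chi-square goodness of fit test:
H₀: observed counts match expected distribution
H₁: observed counts differ from expected distribution
df = k - 1 = 4
χ² = Σ(O - E)²/E
   = (40 - 40.4)²/40.4 + (16 - 14.3)²/14.3 + (2 - 6.4)²/6.4 + (22 - 16.7)²/16.7 + (3 - 5.2)²/5.2
   = 0.004 + 0.202 + 3.025 + 1.682 + 0.931
   = 5.84
p-value = 0.2111

Since p-value > α = 0.05, we fail to reject H₀.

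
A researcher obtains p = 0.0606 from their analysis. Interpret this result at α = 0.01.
Since p = 0.0606 > α = 0.01, fail to reject H₀.
There is insufficient evidence to reject the null hypothesis; the result is not statistically significant at the 0.01 level.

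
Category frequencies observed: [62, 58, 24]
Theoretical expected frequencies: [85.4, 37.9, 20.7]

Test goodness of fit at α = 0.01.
Chi-square goodness of fit test:
H₀: observed counts match expected distribution
H₁: observed counts differ from expected distribution
df = k - 1 = 2
χ² = Σ(O - E)²/E
   = (62 - 85.4)²/85.4 + (58 - 37.9)²/37.9 + (24 - 20.7)²/20.7
   = 6.412 + 10.660 + 0.526
   = 17.60
p-value = 0.0002

Since p-value < α = 0.01, we reject H₀.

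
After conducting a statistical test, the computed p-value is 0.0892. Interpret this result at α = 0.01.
Since p = 0.0892 > α = 0.01, fail to reject H₀.
There is insufficient evidence to reject the null hypothesis; the result is not statistically significant at the 0.01 level.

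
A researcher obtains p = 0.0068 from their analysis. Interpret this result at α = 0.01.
Since p = 0.0068 < α = 0.01, reject H₀.
There is sufficient evidence to reject the null hypothesis; the result is statistically significant at the 0.01 level.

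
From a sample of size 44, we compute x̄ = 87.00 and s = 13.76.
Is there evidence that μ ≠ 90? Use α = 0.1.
One-sample t-test:
H₀: μ = 90
H₁: μ ≠ 90
df = n - 1 = 43
t = (x̄ - μ₀) / (s/√n) = (87.00 - 90) / (13.76/√44) = -1.446
p-value = 0.1554

Since p-value > α = 0.1, we fail to reject H₀.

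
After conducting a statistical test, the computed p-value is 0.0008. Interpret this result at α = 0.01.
Since p = 0.0008 < α = 0.01, reject H₀.
There is sufficient evidence to reject the null hypothesis; the result is statistically significant at the 0.01 level.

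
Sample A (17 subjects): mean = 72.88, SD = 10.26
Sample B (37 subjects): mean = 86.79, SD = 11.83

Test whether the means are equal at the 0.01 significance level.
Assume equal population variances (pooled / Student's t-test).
Student's two-sample t-test (equal variances):
H₀: μ₁ = μ₂
H₁: μ₁ ≠ μ₂
df = n₁ + n₂ - 2 = 52
Pooled variance s_p² = [(n₁-1)s₁² + (n₂-1)s₂²] / (n₁ + n₂ - 2) = [(16)(10.26²) + (36)(11.83²)] / 52 = 129.2777
SE = √(s_p²(1/n₁ + 1/n₂)) = √(129.2777 × (1/17 + 1/37)) = 3.3315
t = (x̄₁ - x̄₂) / SE = (72.88 - 86.79) / 3.3315 = -13.91 / 3.3315 = -4.175
p-value = 0.0001

Since p-value < α = 0.01, we reject H₀.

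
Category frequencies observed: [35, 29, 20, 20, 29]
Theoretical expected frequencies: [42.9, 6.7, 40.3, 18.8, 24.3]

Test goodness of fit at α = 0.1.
Chi-square goodness of fit test:
H₀: observed counts match expected distribution
H₁: observed counts differ from expected distribution
df = k - 1 = 4
χ² = Σ(O - E)²/E
   = (35 - 42.9)²/42.9 + (29 - 6.7)²/6.7 + (20 - 40.3)²/40.3 + (20 - 18.8)²/18.8 + (29 - 24.3)²/24.3
   = 1.455 + 74.222 + 10.226 + 0.077 + 0.909
   = 86.89
p-value < 0.0001

Since p-value < α = 0.1, we reject H₀.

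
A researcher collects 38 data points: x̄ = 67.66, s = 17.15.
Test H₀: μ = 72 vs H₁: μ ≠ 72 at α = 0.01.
One-sample t-test:
H₀: μ = 72
H₁: μ ≠ 72
df = n - 1 = 37
t = (x̄ - μ₀) / (s/√n) = (67.66 - 72) / (17.15/√38) = -1.560
p-value = 0.1273

Since p-value > α = 0.01, we fail to reject H₀.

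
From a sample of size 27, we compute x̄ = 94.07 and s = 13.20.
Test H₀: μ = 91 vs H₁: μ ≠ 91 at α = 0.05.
One-sample t-test:
H₀: μ = 91
H₁: μ ≠ 91
df = n - 1 = 26
t = (x̄ - μ₀) / (s/√n) = (94.07 - 91) / (13.20/√27) = 1.208
p-value = 0.2377

Since p-value > α = 0.05, we fail to reject H₀.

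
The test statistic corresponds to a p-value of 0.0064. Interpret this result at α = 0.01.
Since p = 0.0064 < α = 0.01, reject H₀.
There is sufficient evidence to reject the null hypothesis; the result is statistically significant at the 0.01 level.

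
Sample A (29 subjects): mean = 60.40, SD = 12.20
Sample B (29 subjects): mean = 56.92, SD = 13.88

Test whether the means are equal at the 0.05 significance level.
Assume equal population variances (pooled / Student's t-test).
Student's two-sample t-test (equal variances):
H₀: μ₁ = μ₂
H₁: μ₁ ≠ μ₂
df = n₁ + n₂ - 2 = 56
Pooled variance s_p² = [(n₁-1)s₁² + (n₂-1)s₂²] / (n₁ + n₂ - 2) = [(28)(12.20²) + (28)(13.88²)] / 56 = 170.7472
SE = √(s_p²(1/n₁ + 1/n₂)) = √(170.7472 × (1/29 + 1/29)) = 3.4316
t = (x̄₁ - x̄₂) / SE = (60.40 - 56.92) / 3.4316 = 3.48 / 3.4316 = 1.014
p-value = 0.3149

Since p-value > α = 0.05, we fail to reject H₀.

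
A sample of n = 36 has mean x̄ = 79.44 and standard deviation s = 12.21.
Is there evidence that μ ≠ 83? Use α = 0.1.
One-sample t-test:
H₀: μ = 83
H₁: μ ≠ 83
df = n - 1 = 35
t = (x̄ - μ₀) / (s/√n) = (79.44 - 83) / (12.21/√36) = -1.749
p-value = 0.0890

Since p-value < α = 0.1, we reject H₀.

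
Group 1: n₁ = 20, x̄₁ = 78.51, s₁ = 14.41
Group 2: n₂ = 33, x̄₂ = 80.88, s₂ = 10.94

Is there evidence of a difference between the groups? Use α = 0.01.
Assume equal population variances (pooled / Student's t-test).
Student's two-sample t-test (equal variances):
H₀: μ₁ = μ₂
H₁: μ₁ ≠ μ₂
df = n₁ + n₂ - 2 = 51
Pooled variance s_p² = [(n₁-1)s₁² + (n₂-1)s₂²] / (n₁ + n₂ - 2) = [(19)(14.41²) + (32)(10.94²)] / 51 = 152.4547
SE = √(s_p²(1/n₁ + 1/n₂)) = √(152.4547 × (1/20 + 1/33)) = 3.4989
t = (x̄₁ - x̄₂) / SE = (78.51 - 80.88) / 3.4989 = -2.37 / 3.4989 = -0.677
p-value = 0.5012

Since p-value > α = 0.01, we fail to reject H₀.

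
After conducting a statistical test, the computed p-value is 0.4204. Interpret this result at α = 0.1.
Since p = 0.4204 > α = 0.1, fail to reject H₀.
There is insufficient evidence to reject the null hypothesis; the result is not statistically significant at the 0.1 level.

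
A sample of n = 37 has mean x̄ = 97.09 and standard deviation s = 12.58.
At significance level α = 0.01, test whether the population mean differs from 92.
One-sample t-test:
H₀: μ = 92
H₁: μ ≠ 92
df = n - 1 = 36
t = (x̄ - μ₀) / (s/√n) = (97.09 - 92) / (12.58/√37) = 2.461
p-value = 0.0188

Since p-value > α = 0.01, we fail to reject H₀.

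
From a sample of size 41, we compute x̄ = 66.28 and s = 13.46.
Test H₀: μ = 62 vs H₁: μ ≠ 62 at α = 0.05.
One-sample t-test:
H₀: μ = 62
H₁: μ ≠ 62
df = n - 1 = 40
t = (x̄ - μ₀) / (s/√n) = (66.28 - 62) / (13.46/√41) = 2.036
p-value = 0.0484

Since p-value < α = 0.05, we reject H₀.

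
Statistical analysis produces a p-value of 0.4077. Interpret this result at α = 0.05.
Since p = 0.4077 > α = 0.05, fail to reject H₀.
There is insufficient evidence to reject the null hypothesis; the result is not statistically significant at the 0.05 level.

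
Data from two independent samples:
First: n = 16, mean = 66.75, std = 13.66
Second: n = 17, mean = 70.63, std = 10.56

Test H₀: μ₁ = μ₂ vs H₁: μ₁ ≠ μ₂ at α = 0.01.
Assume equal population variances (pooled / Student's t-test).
Student's two-sample t-test (equal variances):
H₀: μ₁ = μ₂
H₁: μ₁ ≠ μ₂
df = n₁ + n₂ - 2 = 31
Pooled variance s_p² = [(n₁-1)s₁² + (n₂-1)s₂²] / (n₁ + n₂ - 2) = [(15)(13.66²) + (16)(10.56²)] / 31 = 147.8436
SE = √(s_p²(1/n₁ + 1/n₂)) = √(147.8436 × (1/16 + 1/17)) = 4.2352
t = (x̄₁ - x̄₂) / SE = (66.75 - 70.63) / 4.2352 = -3.88 / 4.2352 = -0.916
p-value = 0.3667

Since p-value > α = 0.01, we fail to reject H₀.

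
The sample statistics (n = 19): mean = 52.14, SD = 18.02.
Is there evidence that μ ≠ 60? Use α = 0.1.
One-sample t-test:
H₀: μ = 60
H₁: μ ≠ 60
df = n - 1 = 18
t = (x̄ - μ₀) / (s/√n) = (52.14 - 60) / (18.02/√19) = -1.901
p-value = 0.0734

Since p-value < α = 0.1, we reject H₀.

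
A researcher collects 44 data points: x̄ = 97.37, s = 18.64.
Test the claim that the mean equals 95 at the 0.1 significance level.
One-sample t-test:
H₀: μ = 95
H₁: μ ≠ 95
df = n - 1 = 43
t = (x̄ - μ₀) / (s/√n) = (97.37 - 95) / (18.64/√44) = 0.843
p-value = 0.4037

Since p-value > α = 0.1, we fail to reject H₀.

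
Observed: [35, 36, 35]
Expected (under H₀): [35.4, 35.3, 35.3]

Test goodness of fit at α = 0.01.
Chi-square goodness of fit test:
H₀: observed counts match expected distribution
H₁: observed counts differ from expected distribution
df = k - 1 = 2
χ² = Σ(O - E)²/E
   = (35 - 35.4)²/35.4 + (36 - 35.3)²/35.3 + (35 - 35.3)²/35.3
   = 0.005 + 0.014 + 0.003
   = 0.02
p-value = 0.9896

Since p-value > α = 0.01, we fail to reject H₀.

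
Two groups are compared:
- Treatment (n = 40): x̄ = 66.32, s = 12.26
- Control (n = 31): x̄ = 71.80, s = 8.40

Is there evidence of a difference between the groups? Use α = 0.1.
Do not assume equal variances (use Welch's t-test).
Welch's two-sample t-test:
H₀: μ₁ = μ₂
H₁: μ₁ ≠ μ₂
s₁²/n₁ = 12.26²/40 = 3.7577,  s₂²/n₂ = 8.40²/31 = 2.2761
SE = √(s₁²/n₁ + s₂²/n₂) = √(3.7577 + 2.2761) = 2.4564
df (Welch-Satterthwaite) = (s₁²/n₁ + s₂²/n₂)² / [(s₁²/n₁)²/(n₁-1) + (s₂²/n₂)²/(n₂-1)] ≈ 68.08
t = (x̄₁ - x̄₂) / SE = (66.32 - 71.80) / 2.4564 = -5.48 / 2.4564 = -2.231
p-value = 0.0290

Since p-value < α = 0.1, we reject H₀.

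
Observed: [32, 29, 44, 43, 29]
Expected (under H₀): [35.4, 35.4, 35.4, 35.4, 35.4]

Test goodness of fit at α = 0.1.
Chi-square goodness of fit test:
H₀: observed counts match expected distribution
H₁: observed counts differ from expected distribution
df = k - 1 = 4
χ² = Σ(O - E)²/E
   = (32 - 35.4)²/35.4 + (29 - 35.4)²/35.4 + (44 - 35.4)²/35.4 + (43 - 35.4)²/35.4 + (29 - 35.4)²/35.4
   = 0.327 + 1.157 + 2.089 + 1.632 + 1.157
   = 6.36
p-value = 0.1737

Since p-value > α = 0.1, we fail to reject H₀.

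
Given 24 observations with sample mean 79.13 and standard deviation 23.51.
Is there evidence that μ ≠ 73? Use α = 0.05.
One-sample t-test:
H₀: μ = 73
H₁: μ ≠ 73
df = n - 1 = 23
t = (x̄ - μ₀) / (s/√n) = (79.13 - 73) / (23.51/√24) = 1.277
p-value = 0.2142

Since p-value > α = 0.05, we fail to reject H₀.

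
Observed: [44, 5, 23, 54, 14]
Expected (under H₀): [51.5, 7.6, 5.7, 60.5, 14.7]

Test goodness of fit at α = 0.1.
Chi-square goodness of fit test:
H₀: observed counts match expected distribution
H₁: observed counts differ from expected distribution
df = k - 1 = 4
χ² = Σ(O - E)²/E
   = (44 - 51.5)²/51.5 + (5 - 7.6)²/7.6 + (23 - 5.7)²/5.7 + (54 - 60.5)²/60.5 + (14 - 14.7)²/14.7
   = 1.092 + 0.889 + 52.507 + 0.698 + 0.033
   = 55.22
p-value < 0.0001

Since p-value < α = 0.1, we reject H₀.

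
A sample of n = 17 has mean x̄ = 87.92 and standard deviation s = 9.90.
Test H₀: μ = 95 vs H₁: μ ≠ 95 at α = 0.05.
One-sample t-test:
H₀: μ = 95
H₁: μ ≠ 95
df = n - 1 = 16
t = (x̄ - μ₀) / (s/√n) = (87.92 - 95) / (9.90/√17) = -2.949
p-value = 0.0094

Since p-value < α = 0.05, we reject H₀.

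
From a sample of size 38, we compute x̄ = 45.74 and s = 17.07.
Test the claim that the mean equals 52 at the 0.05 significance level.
One-sample t-test:
H₀: μ = 52
H₁: μ ≠ 52
df = n - 1 = 37
t = (x̄ - μ₀) / (s/√n) = (45.74 - 52) / (17.07/√38) = -2.261
p-value = 0.0298

Since p-value < α = 0.05, we reject H₀.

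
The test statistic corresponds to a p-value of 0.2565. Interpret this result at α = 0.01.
Since p = 0.2565 > α = 0.01, fail to reject H₀.
There is insufficient evidence to reject the null hypothesis; the result is not statistically significant at the 0.01 level.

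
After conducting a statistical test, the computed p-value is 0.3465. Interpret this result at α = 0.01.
Since p = 0.3465 > α = 0.01, fail to reject H₀.
There is insufficient evidence to reject the null hypothesis; the result is not statistically significant at the 0.01 level.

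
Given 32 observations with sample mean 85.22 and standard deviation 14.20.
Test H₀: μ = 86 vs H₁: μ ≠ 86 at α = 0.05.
One-sample t-test:
H₀: μ = 86
H₁: μ ≠ 86
df = n - 1 = 31
t = (x̄ - μ₀) / (s/√n) = (85.22 - 86) / (14.20/√32) = -0.311
p-value = 0.7581

Since p-value > α = 0.05, we fail to reject H₀.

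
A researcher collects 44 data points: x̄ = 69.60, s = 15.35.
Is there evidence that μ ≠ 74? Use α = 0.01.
One-sample t-test:
H₀: μ = 74
H₁: μ ≠ 74
df = n - 1 = 43
t = (x̄ - μ₀) / (s/√n) = (69.60 - 74) / (15.35/√44) = -1.901
p-value = 0.0640

Since p-value > α = 0.01, we fail to reject H₀.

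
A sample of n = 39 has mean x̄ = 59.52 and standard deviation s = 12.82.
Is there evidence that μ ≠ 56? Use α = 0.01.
One-sample t-test:
H₀: μ = 56
H₁: μ ≠ 56
df = n - 1 = 38
t = (x̄ - μ₀) / (s/√n) = (59.52 - 56) / (12.82/√39) = 1.715
p-value = 0.0945

Since p-value > α = 0.01, we fail to reject H₀.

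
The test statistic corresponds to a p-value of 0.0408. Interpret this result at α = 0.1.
Since p = 0.0408 < α = 0.1, reject H₀.
There is sufficient evidence to reject the null hypothesis; the result is statistically significant at the 0.1 level.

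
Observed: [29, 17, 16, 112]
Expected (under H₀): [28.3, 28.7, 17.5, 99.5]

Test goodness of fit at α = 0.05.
Chi-square goodness of fit test:
H₀: observed counts match expected distribution
H₁: observed counts differ from expected distribution
df = k - 1 = 3
χ² = Σ(O - E)²/E
   = (29 - 28.3)²/28.3 + (17 - 28.7)²/28.7 + (16 - 17.5)²/17.5 + (112 - 99.5)²/99.5
   = 0.017 + 4.770 + 0.129 + 1.570
   = 6.49
p-value = 0.0902

Since p-value > α = 0.05, we fail to reject H₀.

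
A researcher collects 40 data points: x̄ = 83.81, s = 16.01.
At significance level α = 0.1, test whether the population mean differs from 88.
One-sample t-test:
H₀: μ = 88
H₁: μ ≠ 88
df = n - 1 = 39
t = (x̄ - μ₀) / (s/√n) = (83.81 - 88) / (16.01/√40) = -1.655
p-value = 0.1059

Since p-value > α = 0.1, we fail to reject H₀.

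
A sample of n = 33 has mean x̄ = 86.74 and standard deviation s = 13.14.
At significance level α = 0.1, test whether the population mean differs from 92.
One-sample t-test:
H₀: μ = 92
H₁: μ ≠ 92
df = n - 1 = 32
t = (x̄ - μ₀) / (s/√n) = (86.74 - 92) / (13.14/√33) = -2.300
p-value = 0.0281

Since p-value < α = 0.1, we reject H₀.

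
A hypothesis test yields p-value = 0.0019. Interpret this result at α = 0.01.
Since p = 0.0019 < α = 0.01, reject H₀.
There is sufficient evidence to reject the null hypothesis; the result is statistically significant at the 0.01 level.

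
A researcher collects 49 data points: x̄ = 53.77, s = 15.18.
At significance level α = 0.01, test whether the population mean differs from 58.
One-sample t-test:
H₀: μ = 58
H₁: μ ≠ 58
df = n - 1 = 48
t = (x̄ - μ₀) / (s/√n) = (53.77 - 58) / (15.18/√49) = -1.951
p-value = 0.0570

Since p-value > α = 0.01, we fail to reject H₀.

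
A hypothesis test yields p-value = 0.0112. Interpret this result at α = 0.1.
Since p = 0.0112 < α = 0.1, reject H₀.
There is sufficient evidence to reject the null hypothesis; the result is statistically significant at the 0.1 level.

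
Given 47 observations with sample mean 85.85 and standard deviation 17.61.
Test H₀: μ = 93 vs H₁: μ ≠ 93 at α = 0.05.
One-sample t-test:
H₀: μ = 93
H₁: μ ≠ 93
df = n - 1 = 46
t = (x̄ - μ₀) / (s/√n) = (85.85 - 93) / (17.61/√47) = -2.784
p-value = 0.0078

Since p-value < α = 0.05, we reject H₀.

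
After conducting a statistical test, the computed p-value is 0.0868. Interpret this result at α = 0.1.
Since p = 0.0868 < α = 0.1, reject H₀.
There is sufficient evidence to reject the null hypothesis; the result is statistically significant at the 0.1 level.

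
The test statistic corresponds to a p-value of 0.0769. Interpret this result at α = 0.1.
Since p = 0.0769 < α = 0.1, reject H₀.
There is sufficient evidence to reject the null hypothesis; the result is statistically significant at the 0.1 level.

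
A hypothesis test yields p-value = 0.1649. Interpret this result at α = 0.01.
Since p = 0.1649 > α = 0.01, fail to reject H₀.
There is insufficient evidence to reject the null hypothesis; the result is not statistically significant at the 0.01 level.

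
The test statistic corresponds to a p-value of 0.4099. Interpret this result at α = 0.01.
Since p = 0.4099 > α = 0.01, fail to reject H₀.
There is insufficient evidence to reject the null hypothesis; the result is not statistically significant at the 0.01 level.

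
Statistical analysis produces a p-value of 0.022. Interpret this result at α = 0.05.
Since p = 0.022 < α = 0.05, reject H₀.
There is sufficient evidence to reject the null hypothesis; the result is statistically significant at the 0.05 level.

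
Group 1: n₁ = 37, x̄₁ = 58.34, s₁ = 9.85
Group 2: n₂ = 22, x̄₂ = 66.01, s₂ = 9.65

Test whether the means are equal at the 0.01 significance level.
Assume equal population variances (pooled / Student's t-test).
Student's two-sample t-test (equal variances):
H₀: μ₁ = μ₂
H₁: μ₁ ≠ μ₂
df = n₁ + n₂ - 2 = 57
Pooled variance s_p² = [(n₁-1)s₁² + (n₂-1)s₂²] / (n₁ + n₂ - 2) = [(36)(9.85²) + (21)(9.65²)] / 57 = 95.5857
SE = √(s_p²(1/n₁ + 1/n₂)) = √(95.5857 × (1/37 + 1/22)) = 2.6321
t = (x̄₁ - x̄₂) / SE = (58.34 - 66.01) / 2.6321 = -7.67 / 2.6321 = -2.914
p-value = 0.0051

Since p-value < α = 0.01, we reject H₀.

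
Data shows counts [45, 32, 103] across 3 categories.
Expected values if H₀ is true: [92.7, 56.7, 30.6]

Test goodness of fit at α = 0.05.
Chi-square goodness of fit test:
H₀: observed counts match expected distribution
H₁: observed counts differ from expected distribution
df = k - 1 = 2
χ² = Σ(O - E)²/E
   = (45 - 92.7)²/92.7 + (32 - 56.7)²/56.7 + (103 - 30.6)²/30.6
   = 24.545 + 10.760 + 171.299
   = 206.60
p-value < 0.0001

Since p-value < α = 0.05, we reject H₀.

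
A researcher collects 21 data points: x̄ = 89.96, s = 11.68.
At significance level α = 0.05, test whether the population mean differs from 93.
One-sample t-test:
H₀: μ = 93
H₁: μ ≠ 93
df = n - 1 = 20
t = (x̄ - μ₀) / (s/√n) = (89.96 - 93) / (11.68/√21) = -1.193
p-value = 0.2469

Since p-value > α = 0.05, we fail to reject H₀.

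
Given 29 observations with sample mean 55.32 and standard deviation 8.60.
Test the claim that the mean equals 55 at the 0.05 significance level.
One-sample t-test:
H₀: μ = 55
H₁: μ ≠ 55
df = n - 1 = 28
t = (x̄ - μ₀) / (s/√n) = (55.32 - 55) / (8.60/√29) = 0.200
p-value = 0.8426

Since p-value > α = 0.05, we fail to reject H₀.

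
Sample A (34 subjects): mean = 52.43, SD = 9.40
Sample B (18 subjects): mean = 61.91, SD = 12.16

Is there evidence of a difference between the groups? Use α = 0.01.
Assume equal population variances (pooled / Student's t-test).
Student's two-sample t-test (equal variances):
H₀: μ₁ = μ₂
H₁: μ₁ ≠ μ₂
df = n₁ + n₂ - 2 = 50
Pooled variance s_p² = [(n₁-1)s₁² + (n₂-1)s₂²] / (n₁ + n₂ - 2) = [(33)(9.40²) + (17)(12.16²)] / 50 = 108.5919
SE = √(s_p²(1/n₁ + 1/n₂)) = √(108.5919 × (1/34 + 1/18)) = 3.0376
t = (x̄₁ - x̄₂) / SE = (52.43 - 61.91) / 3.0376 = -9.48 / 3.0376 = -3.121
p-value = 0.0030

Since p-value < α = 0.01, we reject H₀.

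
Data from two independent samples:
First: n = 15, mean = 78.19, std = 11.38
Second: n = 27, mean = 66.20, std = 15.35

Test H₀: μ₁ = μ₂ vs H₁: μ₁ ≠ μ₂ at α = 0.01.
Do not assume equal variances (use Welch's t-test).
Welch's two-sample t-test:
H₀: μ₁ = μ₂
H₁: μ₁ ≠ μ₂
s₁²/n₁ = 11.38²/15 = 8.6336,  s₂²/n₂ = 15.35²/27 = 8.7268
SE = √(s₁²/n₁ + s₂²/n₂) = √(8.6336 + 8.7268) = 4.1666
df (Welch-Satterthwaite) = (s₁²/n₁ + s₂²/n₂)² / [(s₁²/n₁)²/(n₁-1) + (s₂²/n₂)²/(n₂-1)] ≈ 36.52
t = (x̄₁ - x̄₂) / SE = (78.19 - 66.20) / 4.1666 = 11.99 / 4.1666 = 2.878
p-value = 0.0067

Since p-value < α = 0.01, we reject H₀.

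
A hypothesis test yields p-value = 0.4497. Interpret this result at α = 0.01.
Since p = 0.4497 > α = 0.01, fail to reject H₀.
There is insufficient evidence to reject the null hypothesis; the result is not statistically significant at the 0.01 level.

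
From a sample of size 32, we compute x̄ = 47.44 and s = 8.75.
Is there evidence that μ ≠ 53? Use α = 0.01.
One-sample t-test:
H₀: μ = 53
H₁: μ ≠ 53
df = n - 1 = 31
t = (x̄ - μ₀) / (s/√n) = (47.44 - 53) / (8.75/√32) = -3.595
p-value = 0.0011

Since p-value < α = 0.01, we reject H₀.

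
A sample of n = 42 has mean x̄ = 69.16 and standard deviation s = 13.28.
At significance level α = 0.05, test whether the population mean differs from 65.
One-sample t-test:
H₀: μ = 65
H₁: μ ≠ 65
df = n - 1 = 41
t = (x̄ - μ₀) / (s/√n) = (69.16 - 65) / (13.28/√42) = 2.030
p-value = 0.0489

Since p-value < α = 0.05, we reject H₀.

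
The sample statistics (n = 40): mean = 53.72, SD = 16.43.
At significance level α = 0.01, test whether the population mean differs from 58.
One-sample t-test:
H₀: μ = 58
H₁: μ ≠ 58
df = n - 1 = 39
t = (x̄ - μ₀) / (s/√n) = (53.72 - 58) / (16.43/√40) = -1.648
p-value = 0.1075

Since p-value > α = 0.01, we fail to reject H₀.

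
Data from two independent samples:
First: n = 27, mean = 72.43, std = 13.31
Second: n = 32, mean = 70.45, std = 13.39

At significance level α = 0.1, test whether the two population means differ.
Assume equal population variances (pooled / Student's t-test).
Student's two-sample t-test (equal variances):
H₀: μ₁ = μ₂
H₁: μ₁ ≠ μ₂
df = n₁ + n₂ - 2 = 57
Pooled variance s_p² = [(n₁-1)s₁² + (n₂-1)s₂²] / (n₁ + n₂ - 2) = [(26)(13.31²) + (31)(13.39²)] / 57 = 178.3178
SE = √(s_p²(1/n₁ + 1/n₂)) = √(178.3178 × (1/27 + 1/32)) = 3.4895
t = (x̄₁ - x̄₂) / SE = (72.43 - 70.45) / 3.4895 = 1.98 / 3.4895 = 0.567
p-value = 0.5727

Since p-value > α = 0.1, we fail to reject H₀.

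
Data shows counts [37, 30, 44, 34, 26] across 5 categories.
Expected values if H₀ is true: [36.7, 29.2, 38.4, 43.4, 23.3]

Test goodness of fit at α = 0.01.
Chi-square goodness of fit test:
H₀: observed counts match expected distribution
H₁: observed counts differ from expected distribution
df = k - 1 = 4
χ² = Σ(O - E)²/E
   = (37 - 36.7)²/36.7 + (30 - 29.2)²/29.2 + (44 - 38.4)²/38.4 + (34 - 43.4)²/43.4 + (26 - 23.3)²/23.3
   = 0.002 + 0.022 + 0.817 + 2.036 + 0.313
   = 3.19
p-value = 0.5266

Since p-value > α = 0.01, we fail to reject H₀.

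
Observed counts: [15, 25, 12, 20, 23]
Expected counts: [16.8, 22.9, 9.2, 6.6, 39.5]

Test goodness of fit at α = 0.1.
Chi-square goodness of fit test:
H₀: observed counts match expected distribution
H₁: observed counts differ from expected distribution
df = k - 1 = 4
χ² = Σ(O - E)²/E
   = (15 - 16.8)²/16.8 + (25 - 22.9)²/22.9 + (12 - 9.2)²/9.2 + (20 - 6.6)²/6.6 + (23 - 39.5)²/39.5
   = 0.193 + 0.193 + 0.852 + 27.206 + 6.892
   = 35.34
p-value < 0.0001

Since p-value < α = 0.1, we reject H₀.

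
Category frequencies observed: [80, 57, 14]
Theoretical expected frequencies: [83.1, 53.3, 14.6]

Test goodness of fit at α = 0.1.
Chi-square goodness of fit test:
H₀: observed counts match expected distribution
H₁: observed counts differ from expected distribution
df = k - 1 = 2
χ² = Σ(O - E)²/E
   = (80 - 83.1)²/83.1 + (57 - 53.3)²/53.3 + (14 - 14.6)²/14.6
   = 0.116 + 0.257 + 0.025
   = 0.40
p-value = 0.8199

Since p-value > α = 0.1, we fail to reject H₀.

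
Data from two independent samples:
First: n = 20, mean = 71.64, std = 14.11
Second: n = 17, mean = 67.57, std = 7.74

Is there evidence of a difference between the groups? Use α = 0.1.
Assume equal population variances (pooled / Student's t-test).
Student's two-sample t-test (equal variances):
H₀: μ₁ = μ₂
H₁: μ₁ ≠ μ₂
df = n₁ + n₂ - 2 = 35
Pooled variance s_p² = [(n₁-1)s₁² + (n₂-1)s₂²] / (n₁ + n₂ - 2) = [(19)(14.11²) + (16)(7.74²)] / 35 = 135.4649
SE = √(s_p²(1/n₁ + 1/n₂)) = √(135.4649 × (1/20 + 1/17)) = 3.8395
t = (x̄₁ - x̄₂) / SE = (71.64 - 67.57) / 3.8395 = 4.07 / 3.8395 = 1.060
p-value = 0.2964

Since p-value > α = 0.1, we fail to reject H₀.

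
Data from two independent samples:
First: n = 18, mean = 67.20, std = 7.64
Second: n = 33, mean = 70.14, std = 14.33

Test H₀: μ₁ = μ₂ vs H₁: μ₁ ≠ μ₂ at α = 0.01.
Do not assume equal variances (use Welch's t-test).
Welch's two-sample t-test:
H₀: μ₁ = μ₂
H₁: μ₁ ≠ μ₂
s₁²/n₁ = 7.64²/18 = 3.2428,  s₂²/n₂ = 14.33²/33 = 6.2227
SE = √(s₁²/n₁ + s₂²/n₂) = √(3.2428 + 6.2227) = 3.0766
df (Welch-Satterthwaite) = (s₁²/n₁ + s₂²/n₂)² / [(s₁²/n₁)²/(n₁-1) + (s₂²/n₂)²/(n₂-1)] ≈ 49.00
t = (x̄₁ - x̄₂) / SE = (67.20 - 70.14) / 3.0766 = -2.94 / 3.0766 = -0.956
p-value = 0.3440

Since p-value > α = 0.01, we fail to reject H₀.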